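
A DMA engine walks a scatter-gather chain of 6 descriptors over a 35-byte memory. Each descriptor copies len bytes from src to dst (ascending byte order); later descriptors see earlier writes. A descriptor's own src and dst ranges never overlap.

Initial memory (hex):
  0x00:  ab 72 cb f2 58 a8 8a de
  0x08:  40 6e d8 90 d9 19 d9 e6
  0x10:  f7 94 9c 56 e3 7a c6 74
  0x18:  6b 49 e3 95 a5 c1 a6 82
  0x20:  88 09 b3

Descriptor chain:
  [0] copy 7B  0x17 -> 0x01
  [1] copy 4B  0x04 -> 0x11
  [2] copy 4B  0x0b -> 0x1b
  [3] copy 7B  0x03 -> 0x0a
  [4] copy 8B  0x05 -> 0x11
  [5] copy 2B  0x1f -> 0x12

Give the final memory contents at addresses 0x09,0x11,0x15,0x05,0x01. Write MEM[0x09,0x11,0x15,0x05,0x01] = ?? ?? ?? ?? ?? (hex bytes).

  after D0: wrote 7B at 0x01 = 746b49e395a5c1
  after D1: wrote 4B at 0x11 = e395a5c1
  after D2: wrote 4B at 0x1b = 90d919d9
  after D3: wrote 7B at 0x0a = 49e395a5c1406e
  after D4: wrote 8B at 0x11 = 95a5c1406e49e395
  after D5: wrote 2B at 0x12 = 8288
query mem[0x09]=0x6e, mem[0x11]=0x95, mem[0x15]=0x6e, mem[0x05]=0x95, mem[0x01]=0x74

MEM[0x09,0x11,0x15,0x05,0x01] = 6e 95 6e 95 74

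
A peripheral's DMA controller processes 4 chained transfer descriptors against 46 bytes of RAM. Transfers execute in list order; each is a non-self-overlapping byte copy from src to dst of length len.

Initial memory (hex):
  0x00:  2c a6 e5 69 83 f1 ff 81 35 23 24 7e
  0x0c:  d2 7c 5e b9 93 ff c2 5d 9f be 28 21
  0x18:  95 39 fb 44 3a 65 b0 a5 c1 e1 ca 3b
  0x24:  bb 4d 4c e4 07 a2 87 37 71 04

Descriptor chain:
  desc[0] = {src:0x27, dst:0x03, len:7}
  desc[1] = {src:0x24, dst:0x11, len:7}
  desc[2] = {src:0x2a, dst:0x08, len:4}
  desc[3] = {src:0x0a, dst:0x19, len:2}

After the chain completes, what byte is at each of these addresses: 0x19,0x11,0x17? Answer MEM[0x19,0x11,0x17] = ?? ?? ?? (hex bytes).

D0: mem[0x03..0x09] <- [e4 07 a2 87 37 71 04]
D1: mem[0x11..0x17] <- [bb 4d 4c e4 07 a2 87]
D2: mem[0x08..0x0b] <- [87 37 71 04]
D3: mem[0x19..0x1a] <- [71 04]
query mem[0x19]=0x71, mem[0x11]=0xbb, mem[0x17]=0x87

MEM[0x19,0x11,0x17] = 71 bb 87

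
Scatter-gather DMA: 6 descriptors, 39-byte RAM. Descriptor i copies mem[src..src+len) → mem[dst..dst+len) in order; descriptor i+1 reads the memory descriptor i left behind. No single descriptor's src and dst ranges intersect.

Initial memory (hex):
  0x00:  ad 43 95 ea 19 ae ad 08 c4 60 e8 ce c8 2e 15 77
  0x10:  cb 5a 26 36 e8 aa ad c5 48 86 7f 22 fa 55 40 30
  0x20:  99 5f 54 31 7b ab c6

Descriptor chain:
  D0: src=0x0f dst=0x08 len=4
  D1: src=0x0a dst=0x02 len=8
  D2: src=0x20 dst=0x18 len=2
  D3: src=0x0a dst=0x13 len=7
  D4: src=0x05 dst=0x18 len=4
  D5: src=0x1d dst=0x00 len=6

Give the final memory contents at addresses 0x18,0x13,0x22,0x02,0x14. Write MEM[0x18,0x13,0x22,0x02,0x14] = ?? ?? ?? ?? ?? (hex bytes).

MEM[0x18,0x13,0x22,0x02,0x14] = 2e 5a 54 30 26

[0] 0x0f->0x08 len=4 : 77 cb 5a 26
[1] 0x0a->0x02 len=8 : 5a 26 c8 2e 15 77 cb 5a
[2] 0x20->0x18 len=2 : 99 5f
[3] 0x0a->0x13 len=7 : 5a 26 c8 2e 15 77 cb
[4] 0x05->0x18 len=4 : 2e 15 77 cb
[5] 0x1d->0x00 len=6 : 55 40 30 99 5f 54
query mem[0x18]=0x2e, mem[0x13]=0x5a, mem[0x22]=0x54, mem[0x02]=0x30, mem[0x14]=0x26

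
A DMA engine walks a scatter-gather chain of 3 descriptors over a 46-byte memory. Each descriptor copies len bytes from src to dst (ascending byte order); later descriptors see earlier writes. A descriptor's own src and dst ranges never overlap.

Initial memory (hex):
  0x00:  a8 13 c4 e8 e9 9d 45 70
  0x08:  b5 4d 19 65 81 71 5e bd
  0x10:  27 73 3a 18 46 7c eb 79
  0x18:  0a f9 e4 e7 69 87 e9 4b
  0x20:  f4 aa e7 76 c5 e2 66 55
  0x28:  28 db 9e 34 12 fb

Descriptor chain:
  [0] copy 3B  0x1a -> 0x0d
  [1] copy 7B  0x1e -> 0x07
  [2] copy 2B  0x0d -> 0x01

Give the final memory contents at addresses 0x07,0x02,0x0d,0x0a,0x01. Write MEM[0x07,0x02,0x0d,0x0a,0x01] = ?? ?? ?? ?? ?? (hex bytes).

#0 dst[0x0d+3] := {0xe4,0xe7,0x69}
#1 dst[0x07+7] := {0xe9,0x4b,0xf4,0xaa,0xe7,0x76,0xc5}
#2 dst[0x01+2] := {0xc5,0xe7}
query mem[0x07]=0xe9, mem[0x02]=0xe7, mem[0x0d]=0xc5, mem[0x0a]=0xaa, mem[0x01]=0xc5

MEM[0x07,0x02,0x0d,0x0a,0x01] = e9 e7 c5 aa c5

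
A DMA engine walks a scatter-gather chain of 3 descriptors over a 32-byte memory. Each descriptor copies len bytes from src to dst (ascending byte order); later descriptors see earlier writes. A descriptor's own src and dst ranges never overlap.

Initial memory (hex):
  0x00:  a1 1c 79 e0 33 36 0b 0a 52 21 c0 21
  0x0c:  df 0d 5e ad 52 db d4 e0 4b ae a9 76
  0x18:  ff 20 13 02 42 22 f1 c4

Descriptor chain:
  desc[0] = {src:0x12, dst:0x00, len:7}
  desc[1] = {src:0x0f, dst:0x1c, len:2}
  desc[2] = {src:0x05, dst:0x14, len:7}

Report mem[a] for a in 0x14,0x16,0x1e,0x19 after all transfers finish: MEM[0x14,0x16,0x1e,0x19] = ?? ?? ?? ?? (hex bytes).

MEM[0x14,0x16,0x1e,0x19] = 76 0a f1 c0

D0: mem[0x00..0x06] <- [d4 e0 4b ae a9 76 ff]
D1: mem[0x1c..0x1d] <- [ad 52]
D2: mem[0x14..0x1a] <- [76 ff 0a 52 21 c0 21]
query mem[0x14]=0x76, mem[0x16]=0x0a, mem[0x1e]=0xf1, mem[0x19]=0xc0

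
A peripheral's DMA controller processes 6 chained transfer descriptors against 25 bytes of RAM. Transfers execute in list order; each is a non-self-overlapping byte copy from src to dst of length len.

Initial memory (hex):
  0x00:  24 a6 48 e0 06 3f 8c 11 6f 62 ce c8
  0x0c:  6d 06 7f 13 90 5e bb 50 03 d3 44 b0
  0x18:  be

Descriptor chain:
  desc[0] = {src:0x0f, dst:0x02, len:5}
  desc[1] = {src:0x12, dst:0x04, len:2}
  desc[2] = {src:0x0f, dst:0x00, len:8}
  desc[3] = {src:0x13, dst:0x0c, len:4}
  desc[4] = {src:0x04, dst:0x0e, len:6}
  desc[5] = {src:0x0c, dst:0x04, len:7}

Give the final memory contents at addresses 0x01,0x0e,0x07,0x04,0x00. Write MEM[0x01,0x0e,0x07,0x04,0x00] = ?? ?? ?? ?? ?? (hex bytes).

[0] 0x0f->0x02 len=5 : 13 90 5e bb 50
[1] 0x12->0x04 len=2 : bb 50
[2] 0x0f->0x00 len=8 : 13 90 5e bb 50 03 d3 44
[3] 0x13->0x0c len=4 : 50 03 d3 44
[4] 0x04->0x0e len=6 : 50 03 d3 44 6f 62
[5] 0x0c->0x04 len=7 : 50 03 50 03 d3 44 6f
query mem[0x01]=0x90, mem[0x0e]=0x50, mem[0x07]=0x03, mem[0x04]=0x50, mem[0x00]=0x13

MEM[0x01,0x0e,0x07,0x04,0x00] = 90 50 03 50 13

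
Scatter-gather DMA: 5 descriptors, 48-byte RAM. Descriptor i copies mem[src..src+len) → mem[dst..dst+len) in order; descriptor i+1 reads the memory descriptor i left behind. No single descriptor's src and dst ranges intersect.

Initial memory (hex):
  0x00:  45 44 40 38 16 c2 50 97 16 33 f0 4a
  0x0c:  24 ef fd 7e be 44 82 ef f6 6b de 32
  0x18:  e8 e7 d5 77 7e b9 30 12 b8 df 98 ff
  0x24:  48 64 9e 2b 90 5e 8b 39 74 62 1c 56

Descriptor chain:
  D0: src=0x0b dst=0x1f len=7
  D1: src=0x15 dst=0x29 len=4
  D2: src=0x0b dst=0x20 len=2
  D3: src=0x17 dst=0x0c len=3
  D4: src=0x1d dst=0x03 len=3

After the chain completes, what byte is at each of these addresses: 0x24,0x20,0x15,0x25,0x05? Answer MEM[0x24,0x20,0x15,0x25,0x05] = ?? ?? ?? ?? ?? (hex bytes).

D0: mem[0x1f..0x25] <- [4a 24 ef fd 7e be 44]
D1: mem[0x29..0x2c] <- [6b de 32 e8]
D2: mem[0x20..0x21] <- [4a 24]
D3: mem[0x0c..0x0e] <- [32 e8 e7]
D4: mem[0x03..0x05] <- [b9 30 4a]
query mem[0x24]=0xbe, mem[0x20]=0x4a, mem[0x15]=0x6b, mem[0x25]=0x44, mem[0x05]=0x4a

MEM[0x24,0x20,0x15,0x25,0x05] = be 4a 6b 44 4a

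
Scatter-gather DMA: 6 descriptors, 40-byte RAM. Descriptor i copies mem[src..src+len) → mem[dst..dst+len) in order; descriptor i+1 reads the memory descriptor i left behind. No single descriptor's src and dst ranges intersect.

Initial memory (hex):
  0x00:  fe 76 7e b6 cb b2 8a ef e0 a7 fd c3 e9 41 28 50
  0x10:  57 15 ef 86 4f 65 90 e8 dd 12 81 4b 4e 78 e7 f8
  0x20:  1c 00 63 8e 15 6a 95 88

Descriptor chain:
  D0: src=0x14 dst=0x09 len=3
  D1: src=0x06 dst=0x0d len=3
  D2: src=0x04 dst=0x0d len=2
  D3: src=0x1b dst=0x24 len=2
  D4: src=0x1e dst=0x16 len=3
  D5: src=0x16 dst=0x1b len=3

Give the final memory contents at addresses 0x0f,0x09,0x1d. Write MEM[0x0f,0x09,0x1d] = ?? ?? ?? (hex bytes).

[0] 0x14->0x09 len=3 : 4f 65 90
[1] 0x06->0x0d len=3 : 8a ef e0
[2] 0x04->0x0d len=2 : cb b2
[3] 0x1b->0x24 len=2 : 4b 4e
[4] 0x1e->0x16 len=3 : e7 f8 1c
[5] 0x16->0x1b len=3 : e7 f8 1c
query mem[0x0f]=0xe0, mem[0x09]=0x4f, mem[0x1d]=0x1c

MEM[0x0f,0x09,0x1d] = e0 4f 1c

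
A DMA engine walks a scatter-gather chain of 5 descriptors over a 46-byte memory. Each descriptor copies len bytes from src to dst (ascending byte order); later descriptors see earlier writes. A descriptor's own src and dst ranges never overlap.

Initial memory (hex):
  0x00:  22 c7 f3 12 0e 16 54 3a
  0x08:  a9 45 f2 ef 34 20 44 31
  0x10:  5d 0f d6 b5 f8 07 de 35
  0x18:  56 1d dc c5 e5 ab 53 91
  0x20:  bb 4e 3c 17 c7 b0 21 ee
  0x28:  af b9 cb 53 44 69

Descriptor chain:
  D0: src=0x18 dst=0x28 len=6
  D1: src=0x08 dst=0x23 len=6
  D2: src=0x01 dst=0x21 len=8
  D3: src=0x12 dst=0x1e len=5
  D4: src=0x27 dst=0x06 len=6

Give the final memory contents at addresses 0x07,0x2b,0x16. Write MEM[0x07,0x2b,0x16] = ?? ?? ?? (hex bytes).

  after D0: wrote 6B at 0x28 = 561ddcc5e5ab
  after D1: wrote 6B at 0x23 = a945f2ef3420
  after D2: wrote 8B at 0x21 = c7f3120e16543aa9
  after D3: wrote 5B at 0x1e = d6b5f807de
  after D4: wrote 6B at 0x06 = 3aa91ddcc5e5
query mem[0x07]=0xa9, mem[0x2b]=0xc5, mem[0x16]=0xde

MEM[0x07,0x2b,0x16] = a9 c5 de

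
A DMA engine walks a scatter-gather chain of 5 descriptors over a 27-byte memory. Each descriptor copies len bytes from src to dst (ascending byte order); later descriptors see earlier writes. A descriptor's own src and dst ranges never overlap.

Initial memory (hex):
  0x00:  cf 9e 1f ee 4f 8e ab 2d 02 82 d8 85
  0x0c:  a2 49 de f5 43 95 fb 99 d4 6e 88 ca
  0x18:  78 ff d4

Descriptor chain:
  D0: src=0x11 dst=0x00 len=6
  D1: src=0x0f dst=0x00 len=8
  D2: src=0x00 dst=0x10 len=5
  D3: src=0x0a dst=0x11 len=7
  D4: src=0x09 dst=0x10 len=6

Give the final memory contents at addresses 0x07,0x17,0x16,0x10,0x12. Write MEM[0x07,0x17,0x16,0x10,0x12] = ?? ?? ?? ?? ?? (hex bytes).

[0] 0x11->0x00 len=6 : 95 fb 99 d4 6e 88
[1] 0x0f->0x00 len=8 : f5 43 95 fb 99 d4 6e 88
[2] 0x00->0x10 len=5 : f5 43 95 fb 99
[3] 0x0a->0x11 len=7 : d8 85 a2 49 de f5 f5
[4] 0x09->0x10 len=6 : 82 d8 85 a2 49 de
query mem[0x07]=0x88, mem[0x17]=0xf5, mem[0x16]=0xf5, mem[0x10]=0x82, mem[0x12]=0x85

MEM[0x07,0x17,0x16,0x10,0x12] = 88 f5 f5 82 85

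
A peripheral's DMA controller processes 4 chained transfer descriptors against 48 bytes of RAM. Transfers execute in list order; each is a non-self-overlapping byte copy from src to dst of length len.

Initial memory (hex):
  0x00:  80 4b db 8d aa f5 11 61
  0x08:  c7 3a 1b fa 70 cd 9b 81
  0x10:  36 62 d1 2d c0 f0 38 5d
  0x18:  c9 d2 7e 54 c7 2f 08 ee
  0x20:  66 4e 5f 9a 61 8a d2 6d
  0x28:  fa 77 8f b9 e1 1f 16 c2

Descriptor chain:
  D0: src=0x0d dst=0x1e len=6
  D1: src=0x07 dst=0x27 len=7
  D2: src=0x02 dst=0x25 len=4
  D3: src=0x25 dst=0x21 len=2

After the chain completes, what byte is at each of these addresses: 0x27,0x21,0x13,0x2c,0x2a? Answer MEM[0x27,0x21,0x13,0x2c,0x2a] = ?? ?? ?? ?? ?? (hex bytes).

MEM[0x27,0x21,0x13,0x2c,0x2a] = aa db 2d 70 1b

[0] 0x0d->0x1e len=6 : cd 9b 81 36 62 d1
[1] 0x07->0x27 len=7 : 61 c7 3a 1b fa 70 cd
[2] 0x02->0x25 len=4 : db 8d aa f5
[3] 0x25->0x21 len=2 : db 8d
query mem[0x27]=0xaa, mem[0x21]=0xdb, mem[0x13]=0x2d, mem[0x2c]=0x70, mem[0x2a]=0x1b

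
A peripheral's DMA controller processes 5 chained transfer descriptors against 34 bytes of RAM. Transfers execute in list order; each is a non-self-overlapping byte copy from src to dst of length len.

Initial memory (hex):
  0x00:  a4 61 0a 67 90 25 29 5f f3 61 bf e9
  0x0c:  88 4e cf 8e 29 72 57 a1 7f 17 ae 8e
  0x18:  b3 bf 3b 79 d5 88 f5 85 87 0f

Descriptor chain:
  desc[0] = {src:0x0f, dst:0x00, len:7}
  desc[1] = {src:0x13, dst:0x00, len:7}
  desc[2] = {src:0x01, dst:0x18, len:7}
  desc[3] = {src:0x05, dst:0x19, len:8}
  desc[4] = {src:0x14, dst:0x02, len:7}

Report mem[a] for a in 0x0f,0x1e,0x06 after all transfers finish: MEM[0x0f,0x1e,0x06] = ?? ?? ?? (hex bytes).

[0] 0x0f->0x00 len=7 : 8e 29 72 57 a1 7f 17
[1] 0x13->0x00 len=7 : a1 7f 17 ae 8e b3 bf
[2] 0x01->0x18 len=7 : 7f 17 ae 8e b3 bf 5f
[3] 0x05->0x19 len=8 : b3 bf 5f f3 61 bf e9 88
[4] 0x14->0x02 len=7 : 7f 17 ae 8e 7f b3 bf
query mem[0x0f]=0x8e, mem[0x1e]=0xbf, mem[0x06]=0x7f

MEM[0x0f,0x1e,0x06] = 8e bf 7f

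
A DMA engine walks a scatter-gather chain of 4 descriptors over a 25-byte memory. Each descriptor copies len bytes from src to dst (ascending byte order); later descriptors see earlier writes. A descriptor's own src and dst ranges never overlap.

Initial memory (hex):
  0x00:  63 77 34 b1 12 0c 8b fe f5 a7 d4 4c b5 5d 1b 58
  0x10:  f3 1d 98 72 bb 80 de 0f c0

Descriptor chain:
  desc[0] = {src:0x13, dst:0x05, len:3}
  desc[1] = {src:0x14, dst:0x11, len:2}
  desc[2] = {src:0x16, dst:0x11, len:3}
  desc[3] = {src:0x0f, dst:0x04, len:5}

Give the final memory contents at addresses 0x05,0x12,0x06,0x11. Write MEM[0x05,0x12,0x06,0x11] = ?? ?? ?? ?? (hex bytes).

  after D0: wrote 3B at 0x05 = 72bb80
  after D1: wrote 2B at 0x11 = bb80
  after D2: wrote 3B at 0x11 = de0fc0
  after D3: wrote 5B at 0x04 = 58f3de0fc0
query mem[0x05]=0xf3, mem[0x12]=0x0f, mem[0x06]=0xde, mem[0x11]=0xde

MEM[0x05,0x12,0x06,0x11] = f3 0f de de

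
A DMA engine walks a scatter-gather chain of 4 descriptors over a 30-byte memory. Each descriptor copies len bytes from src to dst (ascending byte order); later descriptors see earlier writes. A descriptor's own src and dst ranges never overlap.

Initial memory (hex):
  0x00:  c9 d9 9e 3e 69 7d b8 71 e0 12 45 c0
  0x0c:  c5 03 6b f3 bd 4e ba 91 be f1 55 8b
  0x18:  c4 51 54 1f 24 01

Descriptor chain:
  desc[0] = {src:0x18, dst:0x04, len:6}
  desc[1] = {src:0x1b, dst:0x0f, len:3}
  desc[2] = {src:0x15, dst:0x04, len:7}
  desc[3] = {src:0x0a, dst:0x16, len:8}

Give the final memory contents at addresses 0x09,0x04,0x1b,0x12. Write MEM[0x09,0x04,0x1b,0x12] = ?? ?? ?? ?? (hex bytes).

MEM[0x09,0x04,0x1b,0x12] = 54 f1 1f ba

#0 dst[0x04+6] := {0xc4,0x51,0x54,0x1f,0x24,0x01}
#1 dst[0x0f+3] := {0x1f,0x24,0x01}
#2 dst[0x04+7] := {0xf1,0x55,0x8b,0xc4,0x51,0x54,0x1f}
#3 dst[0x16+8] := {0x1f,0xc0,0xc5,0x03,0x6b,0x1f,0x24,0x01}
query mem[0x09]=0x54, mem[0x04]=0xf1, mem[0x1b]=0x1f, mem[0x12]=0xba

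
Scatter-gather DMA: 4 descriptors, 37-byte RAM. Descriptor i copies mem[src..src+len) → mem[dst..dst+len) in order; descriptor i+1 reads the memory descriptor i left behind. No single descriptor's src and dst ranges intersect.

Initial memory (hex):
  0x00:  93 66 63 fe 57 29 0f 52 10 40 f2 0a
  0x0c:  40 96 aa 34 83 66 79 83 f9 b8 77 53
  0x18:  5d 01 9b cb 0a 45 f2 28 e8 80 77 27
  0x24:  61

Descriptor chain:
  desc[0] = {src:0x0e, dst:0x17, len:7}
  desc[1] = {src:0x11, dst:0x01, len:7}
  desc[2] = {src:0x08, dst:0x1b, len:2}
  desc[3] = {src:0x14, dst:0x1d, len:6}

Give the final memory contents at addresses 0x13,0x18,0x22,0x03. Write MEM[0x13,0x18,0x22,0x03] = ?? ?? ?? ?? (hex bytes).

  after D0: wrote 7B at 0x17 = aa3483667983f9
  after D1: wrote 7B at 0x01 = 667983f9b877aa
  after D2: wrote 2B at 0x1b = 1040
  after D3: wrote 6B at 0x1d = f9b877aa3483
query mem[0x13]=0x83, mem[0x18]=0x34, mem[0x22]=0x83, mem[0x03]=0x83

MEM[0x13,0x18,0x22,0x03] = 83 34 83 83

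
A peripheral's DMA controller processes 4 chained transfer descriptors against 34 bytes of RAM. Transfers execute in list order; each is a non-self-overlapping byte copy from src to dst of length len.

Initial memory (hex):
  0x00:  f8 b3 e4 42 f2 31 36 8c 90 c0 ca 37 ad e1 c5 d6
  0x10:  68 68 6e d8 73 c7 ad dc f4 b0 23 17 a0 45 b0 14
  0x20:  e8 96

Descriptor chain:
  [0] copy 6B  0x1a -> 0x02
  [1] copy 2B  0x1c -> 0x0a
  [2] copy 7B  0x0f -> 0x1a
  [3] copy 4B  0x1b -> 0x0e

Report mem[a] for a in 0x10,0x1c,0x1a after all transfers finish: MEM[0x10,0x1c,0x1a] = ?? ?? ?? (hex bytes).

MEM[0x10,0x1c,0x1a] = 6e 68 d6

#0 dst[0x02+6] := {0x23,0x17,0xa0,0x45,0xb0,0x14}
#1 dst[0x0a+2] := {0xa0,0x45}
#2 dst[0x1a+7] := {0xd6,0x68,0x68,0x6e,0xd8,0x73,0xc7}
#3 dst[0x0e+4] := {0x68,0x68,0x6e,0xd8}
query mem[0x10]=0x6e, mem[0x1c]=0x68, mem[0x1a]=0xd6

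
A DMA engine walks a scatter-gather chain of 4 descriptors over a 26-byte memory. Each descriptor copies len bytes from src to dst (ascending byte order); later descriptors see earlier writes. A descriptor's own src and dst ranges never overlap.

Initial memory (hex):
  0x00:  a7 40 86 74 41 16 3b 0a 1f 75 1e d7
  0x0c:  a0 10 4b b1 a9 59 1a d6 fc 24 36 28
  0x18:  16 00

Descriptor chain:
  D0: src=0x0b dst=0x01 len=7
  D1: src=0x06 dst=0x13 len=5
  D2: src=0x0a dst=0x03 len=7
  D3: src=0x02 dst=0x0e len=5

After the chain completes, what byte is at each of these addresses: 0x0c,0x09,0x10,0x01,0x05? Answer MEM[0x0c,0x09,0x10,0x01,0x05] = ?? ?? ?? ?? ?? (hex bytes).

#0 dst[0x01+7] := {0xd7,0xa0,0x10,0x4b,0xb1,0xa9,0x59}
#1 dst[0x13+5] := {0xa9,0x59,0x1f,0x75,0x1e}
#2 dst[0x03+7] := {0x1e,0xd7,0xa0,0x10,0x4b,0xb1,0xa9}
#3 dst[0x0e+5] := {0xa0,0x1e,0xd7,0xa0,0x10}
query mem[0x0c]=0xa0, mem[0x09]=0xa9, mem[0x10]=0xd7, mem[0x01]=0xd7, mem[0x05]=0xa0

MEM[0x0c,0x09,0x10,0x01,0x05] = a0 a9 d7 d7 a0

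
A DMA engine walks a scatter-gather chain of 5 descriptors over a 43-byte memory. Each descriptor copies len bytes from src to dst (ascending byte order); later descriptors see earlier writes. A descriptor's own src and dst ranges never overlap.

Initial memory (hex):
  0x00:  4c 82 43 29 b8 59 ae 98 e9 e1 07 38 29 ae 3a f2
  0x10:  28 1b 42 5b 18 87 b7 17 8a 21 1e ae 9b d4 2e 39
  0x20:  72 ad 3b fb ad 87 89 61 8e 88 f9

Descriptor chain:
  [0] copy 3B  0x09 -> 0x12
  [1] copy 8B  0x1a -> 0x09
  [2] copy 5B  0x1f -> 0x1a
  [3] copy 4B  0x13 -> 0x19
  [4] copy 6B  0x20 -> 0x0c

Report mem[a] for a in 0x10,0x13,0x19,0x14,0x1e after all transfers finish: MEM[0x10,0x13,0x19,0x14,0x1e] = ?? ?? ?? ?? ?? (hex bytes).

D0: mem[0x12..0x14] <- [e1 07 38]
D1: mem[0x09..0x10] <- [1e ae 9b d4 2e 39 72 ad]
D2: mem[0x1a..0x1e] <- [39 72 ad 3b fb]
D3: mem[0x19..0x1c] <- [07 38 87 b7]
D4: mem[0x0c..0x11] <- [72 ad 3b fb ad 87]
query mem[0x10]=0xad, mem[0x13]=0x07, mem[0x19]=0x07, mem[0x14]=0x38, mem[0x1e]=0xfb

MEM[0x10,0x13,0x19,0x14,0x1e] = ad 07 07 38 fb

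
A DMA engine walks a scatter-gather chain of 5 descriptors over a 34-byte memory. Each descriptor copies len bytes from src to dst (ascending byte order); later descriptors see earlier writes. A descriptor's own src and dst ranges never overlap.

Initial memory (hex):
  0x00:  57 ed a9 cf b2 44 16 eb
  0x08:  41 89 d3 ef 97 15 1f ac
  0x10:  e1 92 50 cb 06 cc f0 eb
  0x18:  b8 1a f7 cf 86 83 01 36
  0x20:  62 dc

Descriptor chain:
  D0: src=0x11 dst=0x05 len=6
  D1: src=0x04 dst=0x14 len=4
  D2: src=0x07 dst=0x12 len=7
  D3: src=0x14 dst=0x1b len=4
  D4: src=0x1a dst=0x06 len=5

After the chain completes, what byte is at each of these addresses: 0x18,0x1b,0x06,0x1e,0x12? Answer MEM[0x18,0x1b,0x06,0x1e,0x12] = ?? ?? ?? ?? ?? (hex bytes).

D0: mem[0x05..0x0a] <- [92 50 cb 06 cc f0]
D1: mem[0x14..0x17] <- [b2 92 50 cb]
D2: mem[0x12..0x18] <- [cb 06 cc f0 ef 97 15]
D3: mem[0x1b..0x1e] <- [cc f0 ef 97]
D4: mem[0x06..0x0a] <- [f7 cc f0 ef 97]
query mem[0x18]=0x15, mem[0x1b]=0xcc, mem[0x06]=0xf7, mem[0x1e]=0x97, mem[0x12]=0xcb

MEM[0x18,0x1b,0x06,0x1e,0x12] = 15 cc f7 97 cb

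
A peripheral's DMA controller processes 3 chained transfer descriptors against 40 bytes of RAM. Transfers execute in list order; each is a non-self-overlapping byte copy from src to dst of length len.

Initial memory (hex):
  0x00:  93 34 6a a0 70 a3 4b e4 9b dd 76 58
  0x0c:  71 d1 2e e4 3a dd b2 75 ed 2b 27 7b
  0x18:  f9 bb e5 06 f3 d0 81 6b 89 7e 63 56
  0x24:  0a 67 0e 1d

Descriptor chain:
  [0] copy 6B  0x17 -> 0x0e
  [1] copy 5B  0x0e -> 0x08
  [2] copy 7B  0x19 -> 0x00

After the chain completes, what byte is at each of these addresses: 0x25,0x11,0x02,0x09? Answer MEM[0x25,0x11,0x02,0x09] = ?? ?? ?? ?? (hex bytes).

  after D0: wrote 6B at 0x0e = 7bf9bbe506f3
  after D1: wrote 5B at 0x08 = 7bf9bbe506
  after D2: wrote 7B at 0x00 = bbe506f3d0816b
query mem[0x25]=0x67, mem[0x11]=0xe5, mem[0x02]=0x06, mem[0x09]=0xf9

MEM[0x25,0x11,0x02,0x09] = 67 e5 06 f9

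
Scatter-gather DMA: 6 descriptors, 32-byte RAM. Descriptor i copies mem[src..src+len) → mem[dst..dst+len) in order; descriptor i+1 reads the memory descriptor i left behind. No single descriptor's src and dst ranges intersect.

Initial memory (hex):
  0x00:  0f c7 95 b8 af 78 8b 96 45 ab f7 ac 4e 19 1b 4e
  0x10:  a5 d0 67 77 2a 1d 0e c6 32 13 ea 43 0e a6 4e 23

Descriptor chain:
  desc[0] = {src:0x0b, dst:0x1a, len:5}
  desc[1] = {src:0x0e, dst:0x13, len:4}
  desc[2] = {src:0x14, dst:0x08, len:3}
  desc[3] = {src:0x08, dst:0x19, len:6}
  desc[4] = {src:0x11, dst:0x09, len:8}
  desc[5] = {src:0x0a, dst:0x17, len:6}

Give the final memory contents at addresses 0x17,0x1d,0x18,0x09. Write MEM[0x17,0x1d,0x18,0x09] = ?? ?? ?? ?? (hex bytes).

MEM[0x17,0x1d,0x18,0x09] = 67 4e 1b d0

D0: mem[0x1a..0x1e] <- [ac 4e 19 1b 4e]
D1: mem[0x13..0x16] <- [1b 4e a5 d0]
D2: mem[0x08..0x0a] <- [4e a5 d0]
D3: mem[0x19..0x1e] <- [4e a5 d0 ac 4e 19]
D4: mem[0x09..0x10] <- [d0 67 1b 4e a5 d0 c6 32]
D5: mem[0x17..0x1c] <- [67 1b 4e a5 d0 c6]
query mem[0x17]=0x67, mem[0x1d]=0x4e, mem[0x18]=0x1b, mem[0x09]=0xd0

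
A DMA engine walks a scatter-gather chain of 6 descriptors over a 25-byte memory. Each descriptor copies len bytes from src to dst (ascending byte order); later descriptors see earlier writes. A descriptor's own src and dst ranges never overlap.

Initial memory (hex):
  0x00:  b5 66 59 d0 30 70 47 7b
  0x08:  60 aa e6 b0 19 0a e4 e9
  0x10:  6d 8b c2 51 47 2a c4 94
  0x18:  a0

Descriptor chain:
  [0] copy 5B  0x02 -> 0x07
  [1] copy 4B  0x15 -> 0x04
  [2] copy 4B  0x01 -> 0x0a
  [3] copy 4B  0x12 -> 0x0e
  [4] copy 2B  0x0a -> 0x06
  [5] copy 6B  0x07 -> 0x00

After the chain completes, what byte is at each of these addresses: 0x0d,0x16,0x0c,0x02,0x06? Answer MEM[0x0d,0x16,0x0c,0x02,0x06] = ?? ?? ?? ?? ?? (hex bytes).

#0 dst[0x07+5] := {0x59,0xd0,0x30,0x70,0x47}
#1 dst[0x04+4] := {0x2a,0xc4,0x94,0xa0}
#2 dst[0x0a+4] := {0x66,0x59,0xd0,0x2a}
#3 dst[0x0e+4] := {0xc2,0x51,0x47,0x2a}
#4 dst[0x06+2] := {0x66,0x59}
#5 dst[0x00+6] := {0x59,0xd0,0x30,0x66,0x59,0xd0}
query mem[0x0d]=0x2a, mem[0x16]=0xc4, mem[0x0c]=0xd0, mem[0x02]=0x30, mem[0x06]=0x66

MEM[0x0d,0x16,0x0c,0x02,0x06] = 2a c4 d0 30 66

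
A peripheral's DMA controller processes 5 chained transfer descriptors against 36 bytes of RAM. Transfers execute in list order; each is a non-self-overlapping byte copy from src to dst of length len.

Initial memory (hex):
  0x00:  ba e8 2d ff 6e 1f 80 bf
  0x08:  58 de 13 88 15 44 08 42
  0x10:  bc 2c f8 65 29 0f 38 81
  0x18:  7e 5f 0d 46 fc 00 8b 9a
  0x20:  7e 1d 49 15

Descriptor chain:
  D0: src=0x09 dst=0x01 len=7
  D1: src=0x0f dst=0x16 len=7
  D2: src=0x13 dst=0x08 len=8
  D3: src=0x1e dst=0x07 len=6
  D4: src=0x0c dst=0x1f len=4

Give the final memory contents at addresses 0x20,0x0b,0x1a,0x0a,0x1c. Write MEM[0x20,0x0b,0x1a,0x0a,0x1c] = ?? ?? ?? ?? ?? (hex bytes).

[0] 0x09->0x01 len=7 : de 13 88 15 44 08 42
[1] 0x0f->0x16 len=7 : 42 bc 2c f8 65 29 0f
[2] 0x13->0x08 len=8 : 65 29 0f 42 bc 2c f8 65
[3] 0x1e->0x07 len=6 : 8b 9a 7e 1d 49 15
[4] 0x0c->0x1f len=4 : 15 2c f8 65
query mem[0x20]=0x2c, mem[0x0b]=0x49, mem[0x1a]=0x65, mem[0x0a]=0x1d, mem[0x1c]=0x0f

MEM[0x20,0x0b,0x1a,0x0a,0x1c] = 2c 49 65 1d 0f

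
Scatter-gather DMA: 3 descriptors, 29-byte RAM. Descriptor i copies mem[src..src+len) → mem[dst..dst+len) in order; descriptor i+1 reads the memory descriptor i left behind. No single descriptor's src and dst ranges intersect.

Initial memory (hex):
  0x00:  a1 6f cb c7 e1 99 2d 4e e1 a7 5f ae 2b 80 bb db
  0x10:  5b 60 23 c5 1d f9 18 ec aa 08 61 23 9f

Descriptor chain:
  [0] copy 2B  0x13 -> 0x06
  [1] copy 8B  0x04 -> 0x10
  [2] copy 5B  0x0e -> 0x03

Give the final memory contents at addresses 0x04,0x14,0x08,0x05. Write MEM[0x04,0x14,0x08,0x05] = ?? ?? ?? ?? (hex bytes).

MEM[0x04,0x14,0x08,0x05] = db e1 e1 e1

D0: mem[0x06..0x07] <- [c5 1d]
D1: mem[0x10..0x17] <- [e1 99 c5 1d e1 a7 5f ae]
D2: mem[0x03..0x07] <- [bb db e1 99 c5]
query mem[0x04]=0xdb, mem[0x14]=0xe1, mem[0x08]=0xe1, mem[0x05]=0xe1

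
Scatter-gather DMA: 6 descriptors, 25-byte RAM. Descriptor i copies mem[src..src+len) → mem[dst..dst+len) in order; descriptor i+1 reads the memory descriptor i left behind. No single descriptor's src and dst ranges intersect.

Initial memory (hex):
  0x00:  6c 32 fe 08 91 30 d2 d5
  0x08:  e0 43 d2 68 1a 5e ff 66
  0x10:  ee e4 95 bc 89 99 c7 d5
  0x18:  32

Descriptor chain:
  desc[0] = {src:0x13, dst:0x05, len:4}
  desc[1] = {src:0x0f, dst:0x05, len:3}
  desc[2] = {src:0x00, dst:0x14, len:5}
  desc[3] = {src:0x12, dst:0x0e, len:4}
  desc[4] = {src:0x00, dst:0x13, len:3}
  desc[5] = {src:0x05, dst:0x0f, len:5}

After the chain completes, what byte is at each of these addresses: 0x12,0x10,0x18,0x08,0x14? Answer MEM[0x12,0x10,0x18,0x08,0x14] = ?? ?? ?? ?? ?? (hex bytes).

[0] 0x13->0x05 len=4 : bc 89 99 c7
[1] 0x0f->0x05 len=3 : 66 ee e4
[2] 0x00->0x14 len=5 : 6c 32 fe 08 91
[3] 0x12->0x0e len=4 : 95 bc 6c 32
[4] 0x00->0x13 len=3 : 6c 32 fe
[5] 0x05->0x0f len=5 : 66 ee e4 c7 43
query mem[0x12]=0xc7, mem[0x10]=0xee, mem[0x18]=0x91, mem[0x08]=0xc7, mem[0x14]=0x32

MEM[0x12,0x10,0x18,0x08,0x14] = c7 ee 91 c7 32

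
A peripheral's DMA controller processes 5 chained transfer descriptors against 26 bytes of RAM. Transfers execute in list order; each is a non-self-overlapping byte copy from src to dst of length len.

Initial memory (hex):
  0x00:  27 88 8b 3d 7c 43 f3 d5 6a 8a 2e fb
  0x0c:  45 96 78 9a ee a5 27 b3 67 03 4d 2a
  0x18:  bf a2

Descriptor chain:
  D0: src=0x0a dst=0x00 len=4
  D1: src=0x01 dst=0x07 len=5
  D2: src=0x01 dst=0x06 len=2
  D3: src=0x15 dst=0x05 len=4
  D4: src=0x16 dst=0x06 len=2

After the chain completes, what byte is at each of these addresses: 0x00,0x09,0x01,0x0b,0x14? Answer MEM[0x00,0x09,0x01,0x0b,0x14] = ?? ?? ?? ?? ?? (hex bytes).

MEM[0x00,0x09,0x01,0x0b,0x14] = 2e 96 fb 43 67

  after D0: wrote 4B at 0x00 = 2efb4596
  after D1: wrote 5B at 0x07 = fb45967c43
  after D2: wrote 2B at 0x06 = fb45
  after D3: wrote 4B at 0x05 = 034d2abf
  after D4: wrote 2B at 0x06 = 4d2a
query mem[0x00]=0x2e, mem[0x09]=0x96, mem[0x01]=0xfb, mem[0x0b]=0x43, mem[0x14]=0x67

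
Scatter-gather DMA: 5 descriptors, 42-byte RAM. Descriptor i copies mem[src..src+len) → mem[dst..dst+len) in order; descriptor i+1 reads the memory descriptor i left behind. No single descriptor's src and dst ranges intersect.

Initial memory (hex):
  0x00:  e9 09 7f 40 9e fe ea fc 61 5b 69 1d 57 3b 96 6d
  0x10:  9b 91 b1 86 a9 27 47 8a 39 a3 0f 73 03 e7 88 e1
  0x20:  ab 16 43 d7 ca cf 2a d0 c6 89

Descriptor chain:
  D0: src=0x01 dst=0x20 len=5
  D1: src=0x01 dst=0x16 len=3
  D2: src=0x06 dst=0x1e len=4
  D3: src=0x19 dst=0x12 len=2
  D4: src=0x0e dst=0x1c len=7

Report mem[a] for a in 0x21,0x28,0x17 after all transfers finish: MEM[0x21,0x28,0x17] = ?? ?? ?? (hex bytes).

  after D0: wrote 5B at 0x20 = 097f409efe
  after D1: wrote 3B at 0x16 = 097f40
  after D2: wrote 4B at 0x1e = eafc615b
  after D3: wrote 2B at 0x12 = a30f
  after D4: wrote 7B at 0x1c = 966d9b91a30fa9
query mem[0x21]=0x0f, mem[0x28]=0xc6, mem[0x17]=0x7f

MEM[0x21,0x28,0x17] = 0f c6 7f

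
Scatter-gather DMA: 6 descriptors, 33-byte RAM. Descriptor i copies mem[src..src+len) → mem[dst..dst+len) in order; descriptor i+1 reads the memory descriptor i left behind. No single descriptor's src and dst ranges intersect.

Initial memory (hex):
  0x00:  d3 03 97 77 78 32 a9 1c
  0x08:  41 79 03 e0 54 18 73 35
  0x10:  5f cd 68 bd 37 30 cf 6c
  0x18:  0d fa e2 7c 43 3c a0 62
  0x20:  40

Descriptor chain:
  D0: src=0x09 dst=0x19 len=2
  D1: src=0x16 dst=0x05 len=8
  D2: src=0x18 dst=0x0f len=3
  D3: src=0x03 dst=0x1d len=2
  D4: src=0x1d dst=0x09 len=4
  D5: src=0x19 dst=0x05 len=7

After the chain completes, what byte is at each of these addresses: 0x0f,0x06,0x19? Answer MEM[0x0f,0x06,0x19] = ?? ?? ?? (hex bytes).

D0: mem[0x19..0x1a] <- [79 03]
D1: mem[0x05..0x0c] <- [cf 6c 0d 79 03 7c 43 3c]
D2: mem[0x0f..0x11] <- [0d 79 03]
D3: mem[0x1d..0x1e] <- [77 78]
D4: mem[0x09..0x0c] <- [77 78 62 40]
D5: mem[0x05..0x0b] <- [79 03 7c 43 77 78 62]
query mem[0x0f]=0x0d, mem[0x06]=0x03, mem[0x19]=0x79

MEM[0x0f,0x06,0x19] = 0d 03 79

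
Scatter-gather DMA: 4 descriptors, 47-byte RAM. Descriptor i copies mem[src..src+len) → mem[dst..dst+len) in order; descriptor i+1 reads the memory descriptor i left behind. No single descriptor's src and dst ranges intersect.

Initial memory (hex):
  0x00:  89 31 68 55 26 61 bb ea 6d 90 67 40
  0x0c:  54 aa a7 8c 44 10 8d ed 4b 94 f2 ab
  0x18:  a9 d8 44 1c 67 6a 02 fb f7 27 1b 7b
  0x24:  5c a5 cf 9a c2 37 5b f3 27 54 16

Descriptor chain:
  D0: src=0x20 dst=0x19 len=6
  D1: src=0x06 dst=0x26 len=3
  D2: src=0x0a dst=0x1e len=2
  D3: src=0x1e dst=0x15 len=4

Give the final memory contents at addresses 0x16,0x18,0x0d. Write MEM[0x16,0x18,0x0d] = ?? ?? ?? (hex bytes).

  after D0: wrote 6B at 0x19 = f7271b7b5ca5
  after D1: wrote 3B at 0x26 = bbea6d
  after D2: wrote 2B at 0x1e = 6740
  after D3: wrote 4B at 0x15 = 6740f727
query mem[0x16]=0x40, mem[0x18]=0x27, mem[0x0d]=0xaa

MEM[0x16,0x18,0x0d] = 40 27 aa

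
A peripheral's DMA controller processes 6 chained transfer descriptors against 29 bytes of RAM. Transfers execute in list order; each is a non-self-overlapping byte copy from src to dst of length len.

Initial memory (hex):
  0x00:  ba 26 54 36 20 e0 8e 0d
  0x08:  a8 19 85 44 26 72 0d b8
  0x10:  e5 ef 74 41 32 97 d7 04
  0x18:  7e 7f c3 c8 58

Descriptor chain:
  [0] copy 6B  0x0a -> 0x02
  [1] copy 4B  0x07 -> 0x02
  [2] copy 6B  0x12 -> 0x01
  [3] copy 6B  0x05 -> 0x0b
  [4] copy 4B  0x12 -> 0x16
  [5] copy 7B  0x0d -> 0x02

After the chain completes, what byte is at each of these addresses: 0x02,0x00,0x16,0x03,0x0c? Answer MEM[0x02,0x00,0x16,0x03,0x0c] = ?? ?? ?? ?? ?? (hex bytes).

  after D0: wrote 6B at 0x02 = 854426720db8
  after D1: wrote 4B at 0x02 = b8a81985
  after D2: wrote 6B at 0x01 = 74413297d704
  after D3: wrote 6B at 0x0b = d704b8a81985
  after D4: wrote 4B at 0x16 = 74413297
  after D5: wrote 7B at 0x02 = b8a81985ef7441
query mem[0x02]=0xb8, mem[0x00]=0xba, mem[0x16]=0x74, mem[0x03]=0xa8, mem[0x0c]=0x04

MEM[0x02,0x00,0x16,0x03,0x0c] = b8 ba 74 a8 04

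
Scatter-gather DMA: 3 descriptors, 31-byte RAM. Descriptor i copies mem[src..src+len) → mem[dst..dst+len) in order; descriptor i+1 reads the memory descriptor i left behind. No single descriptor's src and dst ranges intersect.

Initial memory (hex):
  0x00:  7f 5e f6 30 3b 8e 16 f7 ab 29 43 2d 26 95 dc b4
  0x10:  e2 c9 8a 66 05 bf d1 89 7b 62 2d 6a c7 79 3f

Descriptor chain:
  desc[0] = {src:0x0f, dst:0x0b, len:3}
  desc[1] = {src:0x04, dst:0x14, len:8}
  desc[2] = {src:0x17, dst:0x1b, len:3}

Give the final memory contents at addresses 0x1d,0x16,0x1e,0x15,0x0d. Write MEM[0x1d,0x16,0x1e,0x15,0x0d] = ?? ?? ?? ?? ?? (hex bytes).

  after D0: wrote 3B at 0x0b = b4e2c9
  after D1: wrote 8B at 0x14 = 3b8e16f7ab2943b4
  after D2: wrote 3B at 0x1b = f7ab29
query mem[0x1d]=0x29, mem[0x16]=0x16, mem[0x1e]=0x3f, mem[0x15]=0x8e, mem[0x0d]=0xc9

MEM[0x1d,0x16,0x1e,0x15,0x0d] = 29 16 3f 8e c9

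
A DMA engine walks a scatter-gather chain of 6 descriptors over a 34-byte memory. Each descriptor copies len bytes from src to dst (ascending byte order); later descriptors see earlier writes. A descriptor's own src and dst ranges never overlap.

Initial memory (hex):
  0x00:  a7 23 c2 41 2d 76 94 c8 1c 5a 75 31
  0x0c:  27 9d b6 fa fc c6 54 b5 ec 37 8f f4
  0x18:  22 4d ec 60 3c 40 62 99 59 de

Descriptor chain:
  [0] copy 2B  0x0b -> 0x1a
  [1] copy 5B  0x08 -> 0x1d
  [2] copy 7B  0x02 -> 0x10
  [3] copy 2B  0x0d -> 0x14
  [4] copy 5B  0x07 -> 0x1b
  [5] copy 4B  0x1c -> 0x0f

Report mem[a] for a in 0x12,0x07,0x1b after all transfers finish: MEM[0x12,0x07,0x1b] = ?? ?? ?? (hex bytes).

MEM[0x12,0x07,0x1b] = 31 c8 c8

  after D0: wrote 2B at 0x1a = 3127
  after D1: wrote 5B at 0x1d = 1c5a753127
  after D2: wrote 7B at 0x10 = c2412d7694c81c
  after D3: wrote 2B at 0x14 = 9db6
  after D4: wrote 5B at 0x1b = c81c5a7531
  after D5: wrote 4B at 0x0f = 1c5a7531
query mem[0x12]=0x31, mem[0x07]=0xc8, mem[0x1b]=0xc8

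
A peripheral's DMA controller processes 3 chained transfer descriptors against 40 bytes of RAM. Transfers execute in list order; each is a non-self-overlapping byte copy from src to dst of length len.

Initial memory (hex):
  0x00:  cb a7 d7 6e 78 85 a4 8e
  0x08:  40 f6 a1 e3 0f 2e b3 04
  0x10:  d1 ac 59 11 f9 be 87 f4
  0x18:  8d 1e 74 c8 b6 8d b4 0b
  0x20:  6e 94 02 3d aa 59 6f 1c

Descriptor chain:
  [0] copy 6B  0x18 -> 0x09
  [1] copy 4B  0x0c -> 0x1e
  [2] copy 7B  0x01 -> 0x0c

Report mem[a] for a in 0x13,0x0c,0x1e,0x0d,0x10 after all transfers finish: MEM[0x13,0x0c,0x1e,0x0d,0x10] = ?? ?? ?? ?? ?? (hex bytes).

[0] 0x18->0x09 len=6 : 8d 1e 74 c8 b6 8d
[1] 0x0c->0x1e len=4 : c8 b6 8d 04
[2] 0x01->0x0c len=7 : a7 d7 6e 78 85 a4 8e
query mem[0x13]=0x11, mem[0x0c]=0xa7, mem[0x1e]=0xc8, mem[0x0d]=0xd7, mem[0x10]=0x85

MEM[0x13,0x0c,0x1e,0x0d,0x10] = 11 a7 c8 d7 85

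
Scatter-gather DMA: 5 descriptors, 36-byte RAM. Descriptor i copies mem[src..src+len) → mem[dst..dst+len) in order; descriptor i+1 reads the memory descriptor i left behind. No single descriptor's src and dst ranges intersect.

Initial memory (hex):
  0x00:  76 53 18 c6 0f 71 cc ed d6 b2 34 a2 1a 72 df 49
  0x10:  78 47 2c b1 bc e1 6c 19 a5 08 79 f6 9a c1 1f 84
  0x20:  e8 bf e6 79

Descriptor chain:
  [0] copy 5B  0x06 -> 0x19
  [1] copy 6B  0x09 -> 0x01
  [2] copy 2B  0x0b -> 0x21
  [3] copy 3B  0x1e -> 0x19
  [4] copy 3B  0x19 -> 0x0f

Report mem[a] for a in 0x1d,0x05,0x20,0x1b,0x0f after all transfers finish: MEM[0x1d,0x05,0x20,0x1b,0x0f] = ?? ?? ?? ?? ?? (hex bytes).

#0 dst[0x19+5] := {0xcc,0xed,0xd6,0xb2,0x34}
#1 dst[0x01+6] := {0xb2,0x34,0xa2,0x1a,0x72,0xdf}
#2 dst[0x21+2] := {0xa2,0x1a}
#3 dst[0x19+3] := {0x1f,0x84,0xe8}
#4 dst[0x0f+3] := {0x1f,0x84,0xe8}
query mem[0x1d]=0x34, mem[0x05]=0x72, mem[0x20]=0xe8, mem[0x1b]=0xe8, mem[0x0f]=0x1f

MEM[0x1d,0x05,0x20,0x1b,0x0f] = 34 72 e8 e8 1f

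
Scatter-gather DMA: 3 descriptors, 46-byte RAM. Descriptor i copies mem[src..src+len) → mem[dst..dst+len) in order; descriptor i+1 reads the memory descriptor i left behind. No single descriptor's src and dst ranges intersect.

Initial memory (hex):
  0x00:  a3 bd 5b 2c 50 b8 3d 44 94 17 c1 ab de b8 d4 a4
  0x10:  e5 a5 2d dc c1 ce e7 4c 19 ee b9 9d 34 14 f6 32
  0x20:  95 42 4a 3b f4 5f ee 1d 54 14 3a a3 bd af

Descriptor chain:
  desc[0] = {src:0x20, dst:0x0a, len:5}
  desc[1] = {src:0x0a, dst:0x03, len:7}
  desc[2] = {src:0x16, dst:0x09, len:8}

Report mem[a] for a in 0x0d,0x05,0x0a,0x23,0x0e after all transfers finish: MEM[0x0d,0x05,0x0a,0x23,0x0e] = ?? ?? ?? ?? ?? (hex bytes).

#0 dst[0x0a+5] := {0x95,0x42,0x4a,0x3b,0xf4}
#1 dst[0x03+7] := {0x95,0x42,0x4a,0x3b,0xf4,0xa4,0xe5}
#2 dst[0x09+8] := {0xe7,0x4c,0x19,0xee,0xb9,0x9d,0x34,0x14}
query mem[0x0d]=0xb9, mem[0x05]=0x4a, mem[0x0a]=0x4c, mem[0x23]=0x3b, mem[0x0e]=0x9d

MEM[0x0d,0x05,0x0a,0x23,0x0e] = b9 4a 4c 3b 9d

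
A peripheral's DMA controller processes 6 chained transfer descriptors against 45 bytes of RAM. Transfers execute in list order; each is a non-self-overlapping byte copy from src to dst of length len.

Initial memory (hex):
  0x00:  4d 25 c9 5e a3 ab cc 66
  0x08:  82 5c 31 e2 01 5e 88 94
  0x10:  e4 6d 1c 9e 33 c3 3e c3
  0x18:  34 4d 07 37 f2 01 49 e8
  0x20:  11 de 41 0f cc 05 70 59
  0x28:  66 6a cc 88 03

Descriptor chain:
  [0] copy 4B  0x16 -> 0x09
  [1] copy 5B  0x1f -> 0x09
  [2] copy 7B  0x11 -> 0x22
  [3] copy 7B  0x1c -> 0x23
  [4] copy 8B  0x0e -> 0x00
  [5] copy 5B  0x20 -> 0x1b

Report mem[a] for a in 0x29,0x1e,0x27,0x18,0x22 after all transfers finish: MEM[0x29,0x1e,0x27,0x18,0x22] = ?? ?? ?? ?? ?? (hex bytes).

MEM[0x29,0x1e,0x27,0x18,0x22] = 6d f2 11 34 6d

[0] 0x16->0x09 len=4 : 3e c3 34 4d
[1] 0x1f->0x09 len=5 : e8 11 de 41 0f
[2] 0x11->0x22 len=7 : 6d 1c 9e 33 c3 3e c3
[3] 0x1c->0x23 len=7 : f2 01 49 e8 11 de 6d
[4] 0x0e->0x00 len=8 : 88 94 e4 6d 1c 9e 33 c3
[5] 0x20->0x1b len=5 : 11 de 6d f2 01
query mem[0x29]=0x6d, mem[0x1e]=0xf2, mem[0x27]=0x11, mem[0x18]=0x34, mem[0x22]=0x6d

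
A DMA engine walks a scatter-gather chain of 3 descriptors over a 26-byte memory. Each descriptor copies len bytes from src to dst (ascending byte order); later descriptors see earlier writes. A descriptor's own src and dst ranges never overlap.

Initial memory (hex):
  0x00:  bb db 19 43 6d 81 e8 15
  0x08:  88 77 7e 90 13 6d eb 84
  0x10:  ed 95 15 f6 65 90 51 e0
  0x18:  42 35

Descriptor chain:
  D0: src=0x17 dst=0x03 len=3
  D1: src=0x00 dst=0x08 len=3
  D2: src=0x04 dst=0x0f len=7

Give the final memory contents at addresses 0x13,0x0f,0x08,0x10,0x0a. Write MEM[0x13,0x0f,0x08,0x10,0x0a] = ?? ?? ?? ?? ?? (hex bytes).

MEM[0x13,0x0f,0x08,0x10,0x0a] = bb 42 bb 35 19

  after D0: wrote 3B at 0x03 = e04235
  after D1: wrote 3B at 0x08 = bbdb19
  after D2: wrote 7B at 0x0f = 4235e815bbdb19
query mem[0x13]=0xbb, mem[0x0f]=0x42, mem[0x08]=0xbb, mem[0x10]=0x35, mem[0x0a]=0x19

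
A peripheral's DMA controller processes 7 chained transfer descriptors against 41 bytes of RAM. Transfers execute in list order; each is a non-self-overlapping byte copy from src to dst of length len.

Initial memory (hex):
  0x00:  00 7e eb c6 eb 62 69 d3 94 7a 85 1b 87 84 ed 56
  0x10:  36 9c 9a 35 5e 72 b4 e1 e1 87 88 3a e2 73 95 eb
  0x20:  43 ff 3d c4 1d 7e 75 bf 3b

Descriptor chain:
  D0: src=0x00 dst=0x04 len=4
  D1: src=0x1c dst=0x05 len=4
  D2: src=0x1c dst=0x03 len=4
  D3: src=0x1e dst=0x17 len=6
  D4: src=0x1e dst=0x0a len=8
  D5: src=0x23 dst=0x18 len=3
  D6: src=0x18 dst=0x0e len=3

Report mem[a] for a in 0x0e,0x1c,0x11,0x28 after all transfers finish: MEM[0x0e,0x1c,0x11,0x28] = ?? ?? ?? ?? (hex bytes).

MEM[0x0e,0x1c,0x11,0x28] = c4 c4 7e 3b

D0: mem[0x04..0x07] <- [00 7e eb c6]
D1: mem[0x05..0x08] <- [e2 73 95 eb]
D2: mem[0x03..0x06] <- [e2 73 95 eb]
D3: mem[0x17..0x1c] <- [95 eb 43 ff 3d c4]
D4: mem[0x0a..0x11] <- [95 eb 43 ff 3d c4 1d 7e]
D5: mem[0x18..0x1a] <- [c4 1d 7e]
D6: mem[0x0e..0x10] <- [c4 1d 7e]
query mem[0x0e]=0xc4, mem[0x1c]=0xc4, mem[0x11]=0x7e, mem[0x28]=0x3b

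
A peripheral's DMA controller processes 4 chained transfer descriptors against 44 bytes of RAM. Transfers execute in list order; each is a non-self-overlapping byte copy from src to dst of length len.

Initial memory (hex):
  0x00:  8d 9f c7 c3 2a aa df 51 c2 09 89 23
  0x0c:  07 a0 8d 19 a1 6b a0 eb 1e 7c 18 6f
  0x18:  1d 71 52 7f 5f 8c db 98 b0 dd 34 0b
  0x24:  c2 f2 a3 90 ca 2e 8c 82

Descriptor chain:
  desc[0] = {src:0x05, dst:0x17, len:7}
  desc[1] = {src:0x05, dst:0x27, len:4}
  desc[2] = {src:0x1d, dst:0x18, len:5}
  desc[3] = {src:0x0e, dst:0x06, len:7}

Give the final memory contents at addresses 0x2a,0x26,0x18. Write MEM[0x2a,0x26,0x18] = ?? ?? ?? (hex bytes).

MEM[0x2a,0x26,0x18] = c2 a3 23

#0 dst[0x17+7] := {0xaa,0xdf,0x51,0xc2,0x09,0x89,0x23}
#1 dst[0x27+4] := {0xaa,0xdf,0x51,0xc2}
#2 dst[0x18+5] := {0x23,0xdb,0x98,0xb0,0xdd}
#3 dst[0x06+7] := {0x8d,0x19,0xa1,0x6b,0xa0,0xeb,0x1e}
query mem[0x2a]=0xc2, mem[0x26]=0xa3, mem[0x18]=0x23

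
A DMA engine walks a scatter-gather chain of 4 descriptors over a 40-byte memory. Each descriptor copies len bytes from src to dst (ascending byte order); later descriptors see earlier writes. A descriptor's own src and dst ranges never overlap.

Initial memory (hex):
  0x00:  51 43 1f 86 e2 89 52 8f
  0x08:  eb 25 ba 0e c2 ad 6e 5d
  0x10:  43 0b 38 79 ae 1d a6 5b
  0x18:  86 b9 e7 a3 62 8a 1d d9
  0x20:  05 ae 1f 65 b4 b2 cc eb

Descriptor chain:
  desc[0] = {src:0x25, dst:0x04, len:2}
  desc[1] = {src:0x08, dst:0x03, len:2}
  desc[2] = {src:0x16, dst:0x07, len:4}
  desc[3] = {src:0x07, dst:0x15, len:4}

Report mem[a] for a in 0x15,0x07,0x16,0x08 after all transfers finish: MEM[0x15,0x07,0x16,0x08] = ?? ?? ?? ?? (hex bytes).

#0 dst[0x04+2] := {0xb2,0xcc}
#1 dst[0x03+2] := {0xeb,0x25}
#2 dst[0x07+4] := {0xa6,0x5b,0x86,0xb9}
#3 dst[0x15+4] := {0xa6,0x5b,0x86,0xb9}
query mem[0x15]=0xa6, mem[0x07]=0xa6, mem[0x16]=0x5b, mem[0x08]=0x5b

MEM[0x15,0x07,0x16,0x08] = a6 a6 5b 5b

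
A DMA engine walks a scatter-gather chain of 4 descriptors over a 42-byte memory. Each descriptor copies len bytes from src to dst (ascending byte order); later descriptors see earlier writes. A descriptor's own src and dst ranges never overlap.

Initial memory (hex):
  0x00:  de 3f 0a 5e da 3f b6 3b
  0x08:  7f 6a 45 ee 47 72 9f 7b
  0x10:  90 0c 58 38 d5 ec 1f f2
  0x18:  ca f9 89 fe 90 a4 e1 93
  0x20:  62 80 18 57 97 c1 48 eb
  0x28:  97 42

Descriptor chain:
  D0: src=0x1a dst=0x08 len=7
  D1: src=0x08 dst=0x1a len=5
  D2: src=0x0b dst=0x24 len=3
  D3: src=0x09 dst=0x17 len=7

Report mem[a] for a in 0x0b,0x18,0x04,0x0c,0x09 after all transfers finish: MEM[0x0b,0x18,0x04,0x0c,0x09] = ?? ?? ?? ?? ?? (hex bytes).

  after D0: wrote 7B at 0x08 = 89fe90a4e19362
  after D1: wrote 5B at 0x1a = 89fe90a4e1
  after D2: wrote 3B at 0x24 = a4e193
  after D3: wrote 7B at 0x17 = fe90a4e193627b
query mem[0x0b]=0xa4, mem[0x18]=0x90, mem[0x04]=0xda, mem[0x0c]=0xe1, mem[0x09]=0xfe

MEM[0x0b,0x18,0x04,0x0c,0x09] = a4 90 da e1 fe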